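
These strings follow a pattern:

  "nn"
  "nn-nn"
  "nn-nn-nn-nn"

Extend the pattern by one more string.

s(k+1) = s(k)·-·s(k) — each term doubles the last with '-' between the halves.
One more doubling of nn-nn-nn-nn gives the answer.

nn-nn-nn-nn-nn-nn-nn-nn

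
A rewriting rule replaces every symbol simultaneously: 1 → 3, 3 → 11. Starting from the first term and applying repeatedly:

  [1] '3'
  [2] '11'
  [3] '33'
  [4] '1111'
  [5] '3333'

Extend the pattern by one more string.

11111111

Expanding 3333: 3→11, 3→11, 3→11, 3→11. Concatenated: 11 11 11 11.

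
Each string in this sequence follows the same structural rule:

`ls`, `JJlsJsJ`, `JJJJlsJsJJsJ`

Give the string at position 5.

JJJJJJJJlsJsJJsJJsJJsJ

Each term wraps the previous one in JJ on the left and JsJ on the right.
From JJJJlsJsJJsJ, 2 further steps: JJJJlsJsJJsJ → JJJJJJlsJsJJsJJsJ → (answer).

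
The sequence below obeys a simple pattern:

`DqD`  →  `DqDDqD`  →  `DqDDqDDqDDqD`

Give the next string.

s(k+1) = s(k)·s(k) — each term doubles the last.
One more doubling of DqDDqDDqDDqD gives the answer.

DqDDqDDqDDqDDqDDqDDqDDqD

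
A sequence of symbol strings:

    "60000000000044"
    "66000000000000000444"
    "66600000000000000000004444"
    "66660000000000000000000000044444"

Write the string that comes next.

66666000000000000000000000000000444444

Term n consists of n-1 6's, followed by 4n+3 0's, followed by n 4's, where the shown terms are n = 2, 3, 4, 5.
Setting n = 6 gives 5, 27, 6 characters in each block.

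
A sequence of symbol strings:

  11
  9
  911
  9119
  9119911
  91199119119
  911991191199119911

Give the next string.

Each term (from the third on) is the previous term followed by the one before it: term 3 = 9·11 = 911.
So term 8 is 911991191199119911·91199119119.

91199119119911991191199119119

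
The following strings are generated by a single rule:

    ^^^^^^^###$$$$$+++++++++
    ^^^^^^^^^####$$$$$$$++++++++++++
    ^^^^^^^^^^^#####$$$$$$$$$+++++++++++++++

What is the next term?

^^^^^^^^^^^^^######$$$$$$$$$$$++++++++++++++++++

Reading off run lengths: ^ runs 7, 9, 11; # runs 3, 4, 5; $ runs 5, 7, 9; + runs 9, 12, 15 — each is linear in n, where the shown terms are n = 3, 4, 5.
Setting n = 6 gives 13, 6, 11, 18 characters in each block.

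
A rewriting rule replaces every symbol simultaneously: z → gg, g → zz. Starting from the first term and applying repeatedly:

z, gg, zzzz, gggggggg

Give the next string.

Apply φ to gggggggg symbol by symbol: g→zz, g→zz, g→zz, g→zz, g→zz, g→zz, g→zz, g→zz; joined: zz zz zz zz zz zz zz zz.

zzzzzzzzzzzzzzzz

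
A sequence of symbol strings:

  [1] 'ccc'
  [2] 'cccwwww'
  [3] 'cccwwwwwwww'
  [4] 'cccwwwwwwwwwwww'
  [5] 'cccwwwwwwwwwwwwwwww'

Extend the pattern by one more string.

cccwwwwwwwwwwwwwwwwwwww

Each term is the previous one with wwww appended.
So the next term is cccwwwwwwwwwwwwwwww·wwww.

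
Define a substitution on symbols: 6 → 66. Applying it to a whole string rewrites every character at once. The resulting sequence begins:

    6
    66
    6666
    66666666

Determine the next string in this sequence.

Rewriting each symbol of 66666666: 6→66, 6→66, 6→66, 6→66, 6→66, 6→66, 6→66, 6→66, which concatenates to 66 66 66 66 66 66 66 66.

6666666666666666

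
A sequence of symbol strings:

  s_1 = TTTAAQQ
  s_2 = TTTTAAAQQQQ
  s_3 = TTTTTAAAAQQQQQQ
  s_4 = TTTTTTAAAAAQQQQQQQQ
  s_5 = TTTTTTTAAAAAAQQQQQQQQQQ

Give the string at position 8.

TTTTTTTTTTAAAAAAAAAQQQQQQQQQQQQQQQQ

Each string has the form T^{n+2} A^{n+1} Q^{2n} (n = 1, 2, …).
For term 8, n = 8, so the run lengths are 10, 9, 16.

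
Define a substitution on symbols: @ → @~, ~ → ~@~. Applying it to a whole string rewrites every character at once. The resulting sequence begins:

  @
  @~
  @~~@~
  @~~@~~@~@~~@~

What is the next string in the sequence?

Replace each of the 13 characters of @~~@~~@~@~~@~ in place — @~ ~@~ ~@~ @~ ~@~ ~@~ @~ ~@~ @~ ~@~ ~@~ @~ ~@~ — and concatenate.

@~~@~~@~@~~@~~@~@~~@~@~~@~~@~@~~@~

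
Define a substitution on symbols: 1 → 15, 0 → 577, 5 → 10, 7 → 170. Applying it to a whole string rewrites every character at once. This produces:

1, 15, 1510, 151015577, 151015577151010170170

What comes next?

151015577151010170170151015577155771517057715170577

Applying the rule to each of the 21 symbols of 151015577151010170170 gives the pieces 15 10 15 577 15 10 10 170 170 15 10 15 577 15 577 15 170 577 15 170 577, which concatenate to the answer.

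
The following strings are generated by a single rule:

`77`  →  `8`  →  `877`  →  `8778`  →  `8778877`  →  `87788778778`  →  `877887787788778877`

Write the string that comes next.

This is a Fibonacci-style word recurrence s(k) = s(k−1)·s(k−2): e.g. 8·77 = 877.
The next term joins 877887787788778877 and 87788778778.

87788778778877887787788778778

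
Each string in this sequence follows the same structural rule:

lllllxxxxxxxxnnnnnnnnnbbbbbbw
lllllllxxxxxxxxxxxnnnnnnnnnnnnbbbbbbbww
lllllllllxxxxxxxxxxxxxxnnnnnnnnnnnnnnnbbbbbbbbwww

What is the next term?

Each string has the form l^{2n-1} x^{3n-1} n^{3n} b^{n+3} w^{n-2}, where the shown terms are n = 3, 4, 5.
At n = 6 the blocks have lengths 11, 17, 18, 9, 4.

lllllllllllxxxxxxxxxxxxxxxxxnnnnnnnnnnnnnnnnnnbbbbbbbbbwwww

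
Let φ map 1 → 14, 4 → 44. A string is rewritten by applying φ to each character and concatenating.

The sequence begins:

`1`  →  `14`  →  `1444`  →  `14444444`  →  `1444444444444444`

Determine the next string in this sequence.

Replace each of the 16 characters of 1444444444444444 in place — 14 44 44 44 44 44 44 44 44 44 44 44 44 44 44 44 — and concatenate.

14444444444444444444444444444444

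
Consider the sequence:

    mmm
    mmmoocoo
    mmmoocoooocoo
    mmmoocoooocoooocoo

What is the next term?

Every step adds oocoo to the end: s(k+1) = s(k)·oocoo.
So the next term is mmmoocoooocoooocoo·oocoo.

mmmoocoooocoooocoooocoo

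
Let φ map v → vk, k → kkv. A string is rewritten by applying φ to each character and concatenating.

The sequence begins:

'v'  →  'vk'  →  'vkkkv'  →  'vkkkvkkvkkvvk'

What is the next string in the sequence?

Applying the rule to each of the 13 symbols of vkkkvkkvkkvvk gives the pieces vk kkv kkv kkv vk kkv kkv vk kkv kkv vk vk kkv, which concatenate to the answer.

vkkkvkkvkkvvkkkvkkvvkkkvkkvvkvkkkv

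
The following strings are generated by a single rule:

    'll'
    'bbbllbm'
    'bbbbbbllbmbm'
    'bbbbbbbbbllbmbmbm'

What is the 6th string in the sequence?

bbbbbbbbbbbbbbbllbmbmbmbmbm

Every step adds bbb to the front and bm to the end of the previous string.
From bbbbbbbbbllbmbmbm, 2 further steps: bbbbbbbbbllbmbmbm → bbbbbbbbbbbbllbmbmbmbm → (answer).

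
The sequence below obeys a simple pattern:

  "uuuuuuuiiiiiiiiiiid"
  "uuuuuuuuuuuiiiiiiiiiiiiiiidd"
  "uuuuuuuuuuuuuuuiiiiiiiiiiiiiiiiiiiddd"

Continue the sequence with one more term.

Reading off run lengths: u runs 7, 11, 15; i runs 11, 15, 19; d runs 1, 2, 3 — each is linear in n, where the shown terms are n = 2, 3, 4.
Setting n = 5 gives 19, 23, 4 characters in each block.

uuuuuuuuuuuuuuuuuuuiiiiiiiiiiiiiiiiiiiiiiidddd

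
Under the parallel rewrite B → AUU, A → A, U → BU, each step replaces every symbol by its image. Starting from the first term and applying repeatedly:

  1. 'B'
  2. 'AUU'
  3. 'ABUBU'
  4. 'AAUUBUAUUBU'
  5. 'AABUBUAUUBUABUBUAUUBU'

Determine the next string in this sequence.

AAAUUBUAUUBUABUBUAUUBUAAUUBUAUUBUABUBUAUUBU

Applying the rule to each of the 21 symbols of AABUBUAUUBUABUBUAUUBU gives the pieces A A AUU BU AUU BU A BU BU AUU BU A AUU BU AUU BU A BU BU AUU BU, which concatenate to the answer.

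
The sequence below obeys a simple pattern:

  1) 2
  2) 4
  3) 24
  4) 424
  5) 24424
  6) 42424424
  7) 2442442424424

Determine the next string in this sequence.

From term 3 onward, concatenate the second-to-last term with the last: 2·4 = 24, 4·24 = 424, …
So term 8 is 42424424·2442442424424.

424244242442442424424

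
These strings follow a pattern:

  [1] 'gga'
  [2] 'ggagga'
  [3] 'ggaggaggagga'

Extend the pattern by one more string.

Each string is two copies of the previous one concatenated.
One more doubling of ggaggaggagga gives the answer.

ggaggaggaggaggaggaggagga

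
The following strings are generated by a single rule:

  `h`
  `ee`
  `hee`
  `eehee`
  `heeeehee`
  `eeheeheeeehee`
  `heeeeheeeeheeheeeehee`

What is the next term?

From term 3 onward, concatenate the second-to-last term with the last: h·ee = hee, ee·hee = eehee, …
The next term joins eeheeheeeehee and heeeeheeeeheeheeeehee.

eeheeheeeeheeheeeeheeeeheeheeeehee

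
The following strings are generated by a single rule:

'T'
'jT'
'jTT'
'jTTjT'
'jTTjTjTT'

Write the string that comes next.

jTTjTjTTjTTjT

This is a Fibonacci-style word recurrence s(k) = s(k−1)·s(k−2): e.g. jT·T = jTT.
So term 6 is jTTjTjTT·jTTjT.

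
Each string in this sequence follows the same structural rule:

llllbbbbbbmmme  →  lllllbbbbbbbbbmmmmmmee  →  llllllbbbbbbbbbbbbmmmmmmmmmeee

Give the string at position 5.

llllllllbbbbbbbbbbbbbbbbbbmmmmmmmmmmmmmmmeeeee

The n-th term is n+3 l's then 3n+3 b's then 3n m's then n e's (n = 1, 2, …).
Setting n = 5 gives 8, 18, 15, 5 characters in each block.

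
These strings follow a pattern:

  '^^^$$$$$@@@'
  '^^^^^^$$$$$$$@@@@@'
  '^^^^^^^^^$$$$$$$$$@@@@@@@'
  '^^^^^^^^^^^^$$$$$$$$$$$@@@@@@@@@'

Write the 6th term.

Term n consists of 3n ^'s, followed by 2n+3 $'s, followed by 2n+1 @'s (n = 1, 2, …).
For term 6, n = 6, so the run lengths are 18, 15, 13.

^^^^^^^^^^^^^^^^^^$$$$$$$$$$$$$$$@@@@@@@@@@@@@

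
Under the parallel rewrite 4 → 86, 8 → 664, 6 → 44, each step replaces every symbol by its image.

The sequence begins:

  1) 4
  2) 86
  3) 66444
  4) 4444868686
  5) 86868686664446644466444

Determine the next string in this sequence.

66444664446644466444444486868644448686864444868686

Applying the rule to each of the 23 symbols of 86868686664446644466444 gives the pieces 664 44 664 44 664 44 664 44 44 44 86 86 86 44 44 86 86 86 44 44 86 86 86, which concatenate to the answer.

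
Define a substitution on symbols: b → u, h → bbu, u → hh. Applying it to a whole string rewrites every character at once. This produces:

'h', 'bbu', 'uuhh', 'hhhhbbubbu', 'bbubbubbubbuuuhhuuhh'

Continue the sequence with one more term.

uuhhuuhhuuhhuuhhhhhhbbubbuhhhhbbubbu

Replace each of the 20 characters of bbubbubbubbuuuhhuuhh in place — u u hh u u hh u u hh u u hh hh hh bbu bbu hh hh bbu bbu — and concatenate.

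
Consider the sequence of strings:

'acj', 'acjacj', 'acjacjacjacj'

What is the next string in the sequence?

Every step duplicates the string.
Doubling acjacjacjacj:

acjacjacjacjacjacjacjacj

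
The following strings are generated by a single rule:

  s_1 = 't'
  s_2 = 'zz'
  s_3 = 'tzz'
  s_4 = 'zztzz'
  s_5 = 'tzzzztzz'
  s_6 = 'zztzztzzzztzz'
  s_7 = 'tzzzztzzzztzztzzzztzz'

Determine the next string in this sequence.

zztzztzzzztzztzzzztzzzztzztzzzztzz

From term 3 onward, concatenate the second-to-last term with the last: t·zz = tzz, zz·tzz = zztzz, …
The next term joins zztzztzzzztzz and tzzzztzzzztzztzzzztzz.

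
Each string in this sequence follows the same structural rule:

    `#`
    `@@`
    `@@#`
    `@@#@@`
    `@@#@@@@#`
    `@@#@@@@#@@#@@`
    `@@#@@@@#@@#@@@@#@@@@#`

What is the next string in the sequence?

@@#@@@@#@@#@@@@#@@@@#@@#@@@@#@@#@@

This is a Fibonacci-style word recurrence s(k) = s(k−1)·s(k−2): e.g. @@·# = @@#.
So term 8 is @@#@@@@#@@#@@@@#@@@@#·@@#@@@@#@@#@@.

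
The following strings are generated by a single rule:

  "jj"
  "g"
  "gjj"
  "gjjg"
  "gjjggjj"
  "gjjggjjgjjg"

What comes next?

gjjggjjgjjggjjggjj

This is a Fibonacci-style word recurrence s(k) = s(k−1)·s(k−2): e.g. g·jj = gjj.
So term 7 is gjjggjjgjjg·gjjggjj.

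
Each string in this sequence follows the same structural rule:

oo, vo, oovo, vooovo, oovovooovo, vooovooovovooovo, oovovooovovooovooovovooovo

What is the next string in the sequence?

From term 3 onward, concatenate the second-to-last term with the last: oo·vo = oovo, vo·oovo = vooovo, …
So term 8 is vooovooovovooovo·oovovooovovooovooovovooovo.

vooovooovovooovooovovooovovooovooovovooovo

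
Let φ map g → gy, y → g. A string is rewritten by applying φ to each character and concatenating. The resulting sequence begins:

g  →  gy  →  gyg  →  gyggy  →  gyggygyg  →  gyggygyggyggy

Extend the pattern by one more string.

Rewriting the 13 symbols of gyggygyggyggy one by one yields gy g gy gy g gy g gy gy g gy gy g; concatenated:

gyggygyggyggygyggygyg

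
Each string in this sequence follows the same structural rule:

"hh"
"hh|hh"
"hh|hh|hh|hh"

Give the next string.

Every step duplicates the string with '|' between the halves.
Doubling hh|hh|hh|hh with '|' between the halves:

hh|hh|hh|hh|hh|hh|hh|hh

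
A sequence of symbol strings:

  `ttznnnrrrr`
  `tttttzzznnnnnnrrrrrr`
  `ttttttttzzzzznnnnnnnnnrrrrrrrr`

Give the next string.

Each string has the form t^{3n-1} z^{2n-1} n^{3n} r^{2n+2} (n = 1, 2, …).
Setting n = 4 gives 11, 7, 12, 10 characters in each block.

tttttttttttzzzzzzznnnnnnnnnnnnrrrrrrrrrr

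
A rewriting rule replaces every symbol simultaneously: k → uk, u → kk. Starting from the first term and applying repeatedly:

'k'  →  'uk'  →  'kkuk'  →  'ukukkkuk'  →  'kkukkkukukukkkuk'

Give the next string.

Applying the rule to each of the 16 symbols of kkukkkukukukkkuk gives the pieces uk uk kk uk uk uk kk uk kk uk kk uk uk uk kk uk, which concatenate to the answer.

ukukkkukukukkkukkkukkkukukukkkuk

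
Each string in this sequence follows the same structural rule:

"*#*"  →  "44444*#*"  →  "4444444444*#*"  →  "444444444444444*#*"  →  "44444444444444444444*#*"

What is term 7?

Each term is the previous one with 44444 prepended.
From 44444444444444444444*#*, 2 further steps: 44444444444444444444*#* → 4444444444444444444444444*#* → (answer).

444444444444444444444444444444*#*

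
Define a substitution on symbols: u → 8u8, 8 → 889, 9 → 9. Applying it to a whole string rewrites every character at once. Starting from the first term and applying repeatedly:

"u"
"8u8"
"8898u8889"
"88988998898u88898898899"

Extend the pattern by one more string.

88988998898899988988998898u88898898899889889988988999

φ(88988998898u88898898899) expands symbol-by-symbol to 889 889 9 889 889 9 9 889 889 9 889 8u8 889 889 889 9 889 889 9 889 889 9 9; joining the 23 pieces gives the next term.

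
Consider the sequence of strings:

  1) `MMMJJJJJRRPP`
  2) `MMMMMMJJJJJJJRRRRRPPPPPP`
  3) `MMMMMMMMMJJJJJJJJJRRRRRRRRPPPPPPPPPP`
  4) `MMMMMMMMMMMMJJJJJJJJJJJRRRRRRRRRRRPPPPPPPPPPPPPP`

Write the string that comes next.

MMMMMMMMMMMMMMMJJJJJJJJJJJJJRRRRRRRRRRRRRRPPPPPPPPPPPPPPPPPP

The n-th term is 3n M's then 2n+3 J's then 3n-1 R's then 4n-2 P's (n = 1, 2, …).
For the next term, n = 5, so the run lengths are 15, 13, 14, 18.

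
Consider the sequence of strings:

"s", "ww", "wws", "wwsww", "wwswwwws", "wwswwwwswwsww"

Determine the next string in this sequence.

This is a Fibonacci-style word recurrence s(k) = s(k−1)·s(k−2): e.g. ww·s = wws.
So term 7 is wwswwwwswwsww·wwswwwws.

wwswwwwswwswwwwswwwws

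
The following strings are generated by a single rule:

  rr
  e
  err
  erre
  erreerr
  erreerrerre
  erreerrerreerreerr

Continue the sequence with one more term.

From term 3 onward, concatenate the last term with the second-to-last: e·rr = err, err·e = erre, …
Continuing: erreerrerreerreerr · erreerrerre gives term 8.

erreerrerreerreerrerreerrerre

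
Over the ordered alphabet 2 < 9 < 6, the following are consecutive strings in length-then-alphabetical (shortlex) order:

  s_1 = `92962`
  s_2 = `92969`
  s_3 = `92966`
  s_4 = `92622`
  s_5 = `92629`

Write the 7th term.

92692

Continuing the enumeration 2 steps past 92629: 92629 → 92626 → (answer).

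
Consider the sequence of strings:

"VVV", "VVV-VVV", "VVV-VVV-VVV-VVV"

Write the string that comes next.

VVV-VVV-VVV-VVV-VVV-VVV-VVV-VVV

Each string is two copies of the previous one joined by '-'.
One more doubling of VVV-VVV-VVV-VVV gives the answer.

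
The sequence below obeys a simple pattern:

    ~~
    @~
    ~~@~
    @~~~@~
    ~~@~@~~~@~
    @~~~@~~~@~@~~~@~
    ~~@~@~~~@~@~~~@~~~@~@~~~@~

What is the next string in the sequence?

@~~~@~~~@~@~~~@~~~@~@~~~@~@~~~@~~~@~@~~~@~

Each term (from the third on) is the two preceding terms concatenated in order: term 3 = ~~·@~ = ~~@~.
Continuing: @~~~@~~~@~@~~~@~ · ~~@~@~~~@~@~~~@~~~@~@~~~@~ gives term 8.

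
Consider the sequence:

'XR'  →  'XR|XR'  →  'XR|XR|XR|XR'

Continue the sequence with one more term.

Every step duplicates the string with '|' between the halves.
Doubling XR|XR|XR|XR with '|' between the halves:

XR|XR|XR|XR|XR|XR|XR|XR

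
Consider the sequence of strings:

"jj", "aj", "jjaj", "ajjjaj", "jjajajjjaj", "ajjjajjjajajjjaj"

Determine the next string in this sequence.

From term 3 onward, concatenate the second-to-last term with the last: jj·aj = jjaj, aj·jjaj = ajjjaj, …
The next term joins jjajajjjaj and ajjjajjjajajjjaj.

jjajajjjajajjjajjjajajjjaj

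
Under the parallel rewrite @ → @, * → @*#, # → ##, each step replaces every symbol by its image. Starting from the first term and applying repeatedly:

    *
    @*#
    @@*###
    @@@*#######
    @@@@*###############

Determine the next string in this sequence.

Rewriting the 20 symbols of @@@@*############### one by one yields @ @ @ @ @*# ## ## ## ## ## ## ## ## ## ## ## ## ## ## ##; concatenated:

@@@@@*###############################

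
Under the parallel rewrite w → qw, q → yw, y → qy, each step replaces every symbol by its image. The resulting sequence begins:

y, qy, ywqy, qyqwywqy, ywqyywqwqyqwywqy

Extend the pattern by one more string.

qyqwywqyqyqwywqwywqyywqwqyqwywqy

φ(ywqyywqwqyqwywqy) expands symbol-by-symbol to qy qw yw qy qy qw yw qw yw qy yw qw qy qw yw qy; joining the 16 pieces gives the next term.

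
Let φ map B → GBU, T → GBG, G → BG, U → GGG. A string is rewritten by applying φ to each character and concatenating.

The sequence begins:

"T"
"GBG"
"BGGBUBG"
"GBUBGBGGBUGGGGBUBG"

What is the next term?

BGGBUGGGGBUBGGBUBGBGGBUGGGBGBGBGBGGBUGGGGBUBG

Applying the rule to each of the 18 symbols of GBUBGBGGBUGGGGBUBG gives the pieces BG GBU GGG GBU BG GBU BG BG GBU GGG BG BG BG BG GBU GGG GBU BG, which concatenate to the answer.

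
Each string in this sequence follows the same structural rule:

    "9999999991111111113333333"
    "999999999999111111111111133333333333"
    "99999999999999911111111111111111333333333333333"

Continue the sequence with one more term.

9999999999999999991111111111111111111113333333333333333333

The n-th term is 3n+3 9's then 4n+1 1's then 4n-1 3's, where the shown terms are n = 2, 3, 4.
For the next term, n = 5, so the run lengths are 18, 21, 19.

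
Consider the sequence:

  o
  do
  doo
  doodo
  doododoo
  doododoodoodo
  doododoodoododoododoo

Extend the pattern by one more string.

doododoodoododoododoodoododoodoodo

From term 3 onward, concatenate the last term with the second-to-last: do·o = doo, doo·do = doodo, …
Continuing: doododoodoododoododoo · doododoodoodo gives term 8.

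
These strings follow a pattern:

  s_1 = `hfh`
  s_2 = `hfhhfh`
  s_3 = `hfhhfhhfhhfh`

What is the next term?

Every step duplicates the string.
One more doubling of hfhhfhhfhhfh gives the answer.

hfhhfhhfhhfhhfhhfhhfhhfh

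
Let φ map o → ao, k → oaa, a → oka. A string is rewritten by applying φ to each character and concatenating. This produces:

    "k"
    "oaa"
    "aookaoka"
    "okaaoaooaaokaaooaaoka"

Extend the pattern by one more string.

φ(okaaoaooaaokaaooaaoka) expands symbol-by-symbol to ao oaa oka oka ao oka ao ao oka oka ao oaa oka oka ao ao oka oka ao oaa oka; joining the 21 pieces gives the next term.

aooaaokaokaaookaaoaookaokaaooaaokaokaaoaookaokaaooaaoka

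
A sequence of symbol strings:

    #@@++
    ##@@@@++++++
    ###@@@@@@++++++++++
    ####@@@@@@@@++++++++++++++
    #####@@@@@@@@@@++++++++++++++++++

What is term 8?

Term n consists of n #'s, followed by 2n @'s, followed by 4n-2 +'s (n = 1, 2, …).
At n = 8 the blocks have lengths 8, 16, 30.

########@@@@@@@@@@@@@@@@++++++++++++++++++++++++++++++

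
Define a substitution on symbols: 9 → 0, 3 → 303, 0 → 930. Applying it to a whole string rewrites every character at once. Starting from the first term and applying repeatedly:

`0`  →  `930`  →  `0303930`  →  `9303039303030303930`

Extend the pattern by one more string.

030393030393030303039303039303039303039303030303930

Applying the rule to each of the 19 symbols of 9303039303030303930 gives the pieces 0 303 930 303 930 303 0 303 930 303 930 303 930 303 930 303 0 303 930, which concatenate to the answer.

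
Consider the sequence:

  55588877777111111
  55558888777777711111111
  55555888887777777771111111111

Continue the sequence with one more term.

55555588888877777777777111111111111

The n-th term is n+1 5's then n+1 8's then 2n+1 7's then 2n+2 1's, where the shown terms are n = 2, 3, 4.
For the next term, n = 5, so the run lengths are 6, 6, 11, 12.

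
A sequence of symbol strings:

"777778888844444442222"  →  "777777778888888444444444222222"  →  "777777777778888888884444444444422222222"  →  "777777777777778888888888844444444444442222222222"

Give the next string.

Reading off run lengths: 7 runs 5, 8, 11, 14; 8 runs 5, 7, 9, 11; 4 runs 7, 9, 11, 13; 2 runs 4, 6, 8, 10 — each is linear in n, where the shown terms are n = 2, 3, 4, 5.
For the next term, n = 6, so the run lengths are 17, 13, 15, 12.

777777777777777778888888888888444444444444444222222222222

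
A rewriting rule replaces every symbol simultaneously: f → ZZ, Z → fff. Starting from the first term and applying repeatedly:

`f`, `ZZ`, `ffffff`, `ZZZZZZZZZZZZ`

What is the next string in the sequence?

Rewriting each symbol of ZZZZZZZZZZZZ: Z→fff, Z→fff, Z→fff, Z→fff, Z→fff, Z→fff, Z→fff, Z→fff, Z→fff, Z→fff, Z→fff, Z→fff, which concatenates to fff fff fff fff fff fff fff fff fff fff fff fff.

ffffffffffffffffffffffffffffffffffff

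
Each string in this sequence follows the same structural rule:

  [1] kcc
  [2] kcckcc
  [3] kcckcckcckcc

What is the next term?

kcckcckcckcckcckcckcckcc

s(k+1) = s(k)·s(k) — each term doubles the last.
One more doubling of kcckcckcckcc gives the answer.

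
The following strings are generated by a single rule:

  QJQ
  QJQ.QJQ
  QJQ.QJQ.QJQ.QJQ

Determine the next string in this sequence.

Each string is two copies of the previous one joined by '.'.
Doubling QJQ.QJQ.QJQ.QJQ with '.' between the halves:

QJQ.QJQ.QJQ.QJQ.QJQ.QJQ.QJQ.QJQ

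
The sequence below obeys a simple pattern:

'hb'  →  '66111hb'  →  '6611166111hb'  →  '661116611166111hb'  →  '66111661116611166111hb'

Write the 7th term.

661116611166111661116611166111hb

The strings grow by a fixed prefix 66111 each time.
From 66111661116611166111hb, 2 further steps: 66111661116611166111hb → 6611166111661116611166111hb → (answer).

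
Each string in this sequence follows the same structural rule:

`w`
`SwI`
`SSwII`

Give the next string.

SSSwIII

Each term wraps the previous one in S on the left and I on the right.
One more step from SSwII gives the answer.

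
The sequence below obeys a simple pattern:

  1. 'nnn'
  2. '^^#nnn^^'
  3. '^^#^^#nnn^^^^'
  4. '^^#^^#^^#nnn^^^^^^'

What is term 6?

Every step adds ^^# to the front and ^^ to the end of the previous string.
From ^^#^^#^^#nnn^^^^^^, 2 further steps: ^^#^^#^^#nnn^^^^^^ → ^^#^^#^^#^^#nnn^^^^^^^^ → (answer).

^^#^^#^^#^^#^^#nnn^^^^^^^^^^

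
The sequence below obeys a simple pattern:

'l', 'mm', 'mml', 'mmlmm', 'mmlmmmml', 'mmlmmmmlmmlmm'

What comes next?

mmlmmmmlmmlmmmmlmmmml

Each term (from the third on) is the previous term followed by the one before it: term 3 = mm·l = mml.
Continuing: mmlmmmmlmmlmm · mmlmmmml gives term 7.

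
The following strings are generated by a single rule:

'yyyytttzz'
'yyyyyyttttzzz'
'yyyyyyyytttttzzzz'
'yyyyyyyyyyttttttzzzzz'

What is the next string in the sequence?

Term n consists of 2n y's, followed by n+1 t's, followed by n z's, where the shown terms are n = 2, 3, 4, 5.
For the next term, n = 6, so the run lengths are 12, 7, 6.

yyyyyyyyyyyytttttttzzzzzz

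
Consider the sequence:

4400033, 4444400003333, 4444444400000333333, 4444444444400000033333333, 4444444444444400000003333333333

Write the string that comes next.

The n-th term is 3n-1 4's then n+2 0's then 2n 3's (n = 1, 2, …).
At n = 6 the blocks have lengths 17, 8, 12.

4444444444444444400000000333333333333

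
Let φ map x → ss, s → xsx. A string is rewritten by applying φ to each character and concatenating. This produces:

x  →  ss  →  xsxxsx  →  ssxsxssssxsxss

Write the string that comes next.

xsxxsxssxsxssxsxxsxxsxxsxssxsxssxsxxsx

φ(ssxsxssssxsxss) expands symbol-by-symbol to xsx xsx ss xsx ss xsx xsx xsx xsx ss xsx ss xsx xsx; joining the 14 pieces gives the next term.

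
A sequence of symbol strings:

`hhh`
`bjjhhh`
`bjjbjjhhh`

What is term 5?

bjjbjjbjjbjjhhh

Every step adds bjj at the front: s(k+1) = bjj·s(k).
From bjjbjjhhh, 2 further steps: bjjbjjhhh → bjjbjjbjjhhh → (answer).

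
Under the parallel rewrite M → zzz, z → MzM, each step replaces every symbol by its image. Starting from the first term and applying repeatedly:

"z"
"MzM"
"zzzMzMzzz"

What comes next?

Expanding zzzMzMzzz: z→MzM, z→MzM, z→MzM, M→zzz, z→MzM, M→zzz, z→MzM, z→MzM, z→MzM. Concatenated: MzM MzM MzM zzz MzM zzz MzM MzM MzM.

MzMMzMMzMzzzMzMzzzMzMMzMMzM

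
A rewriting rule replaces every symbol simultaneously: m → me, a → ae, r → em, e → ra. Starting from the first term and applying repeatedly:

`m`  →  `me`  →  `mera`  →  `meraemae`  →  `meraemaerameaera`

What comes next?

Rewriting the 16 symbols of meraemaerameaera one by one yields me ra em ae ra me ae ra em ae me ra ae ra em ae; concatenated:

meraemaerameaeraemaemeraaeraemae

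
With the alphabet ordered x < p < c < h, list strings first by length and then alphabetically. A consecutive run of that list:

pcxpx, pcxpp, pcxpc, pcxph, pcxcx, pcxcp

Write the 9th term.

Advancing 3 positions from pcxcp through pcxcp → pcxcc → pcxch reaches term 9.

pcxhx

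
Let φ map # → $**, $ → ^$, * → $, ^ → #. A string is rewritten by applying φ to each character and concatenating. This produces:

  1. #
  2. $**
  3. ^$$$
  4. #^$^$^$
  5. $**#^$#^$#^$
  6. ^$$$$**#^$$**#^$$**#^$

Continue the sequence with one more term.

#^$^$^$^$$$$**#^$^$$$$**#^$^$$$$**#^$

φ(^$$$$**#^$$**#^$$**#^$) expands symbol-by-symbol to # ^$ ^$ ^$ ^$ $ $ $** # ^$ ^$ $ $ $** # ^$ ^$ $ $ $** # ^$; joining the 22 pieces gives the next term.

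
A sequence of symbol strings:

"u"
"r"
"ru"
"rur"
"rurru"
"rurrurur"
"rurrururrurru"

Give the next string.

rurrururrurrururrurur

This is a Fibonacci-style word recurrence s(k) = s(k−1)·s(k−2): e.g. r·u = ru.
Continuing: rurrururrurru · rurrurur gives term 8.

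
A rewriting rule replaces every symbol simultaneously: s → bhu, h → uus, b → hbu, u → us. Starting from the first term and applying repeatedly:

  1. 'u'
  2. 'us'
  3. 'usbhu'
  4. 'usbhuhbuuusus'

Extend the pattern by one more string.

Rewriting the 13 symbols of usbhuhbuuusus one by one yields us bhu hbu uus us uus hbu us us us bhu us bhu; concatenated:

usbhuhbuuususuushbuusususbhuusbhu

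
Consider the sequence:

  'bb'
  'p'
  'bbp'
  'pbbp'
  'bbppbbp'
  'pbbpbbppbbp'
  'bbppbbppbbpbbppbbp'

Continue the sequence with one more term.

pbbpbbppbbpbbppbbppbbpbbppbbp

This is a Fibonacci-style word recurrence s(k) = s(k−2)·s(k−1): e.g. bb·p = bbp.
Continuing: pbbpbbppbbp · bbppbbppbbpbbppbbp gives term 8.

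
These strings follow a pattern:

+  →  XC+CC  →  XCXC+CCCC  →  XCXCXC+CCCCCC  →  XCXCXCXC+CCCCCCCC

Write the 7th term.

XCXCXCXCXCXC+CCCCCCCCCCCC

Every step adds XC to the front and CC to the end of the previous string.
From XCXCXCXC+CCCCCCCC, 2 further steps: XCXCXCXC+CCCCCCCC → XCXCXCXCXC+CCCCCCCCCC → (answer).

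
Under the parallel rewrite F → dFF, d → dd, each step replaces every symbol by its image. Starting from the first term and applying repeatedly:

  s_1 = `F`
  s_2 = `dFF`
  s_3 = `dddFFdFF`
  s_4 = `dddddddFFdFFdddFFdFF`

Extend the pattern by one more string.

Applying the rule to each of the 20 symbols of dddddddFFdFFdddFFdFF gives the pieces dd dd dd dd dd dd dd dFF dFF dd dFF dFF dd dd dd dFF dFF dd dFF dFF, which concatenate to the answer.

dddddddddddddddFFdFFdddFFdFFdddddddFFdFFdddFFdFF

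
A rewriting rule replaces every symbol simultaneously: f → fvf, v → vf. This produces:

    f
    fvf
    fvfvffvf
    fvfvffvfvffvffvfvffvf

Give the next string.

Rewriting the 21 symbols of fvfvffvfvffvffvfvffvf one by one yields fvf vf fvf vf fvf fvf vf fvf vf fvf fvf vf fvf fvf vf fvf vf fvf fvf vf fvf; concatenated:

fvfvffvfvffvffvfvffvfvffvffvfvffvffvfvffvfvffvffvfvffvf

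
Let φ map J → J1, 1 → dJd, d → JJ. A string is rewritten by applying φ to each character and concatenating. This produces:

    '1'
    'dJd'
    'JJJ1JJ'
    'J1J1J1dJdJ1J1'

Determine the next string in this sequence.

Replace each of the 13 characters of J1J1J1dJdJ1J1 in place — J1 dJd J1 dJd J1 dJd JJ J1 JJ J1 dJd J1 dJd — and concatenate.

J1dJdJ1dJdJ1dJdJJJ1JJJ1dJdJ1dJd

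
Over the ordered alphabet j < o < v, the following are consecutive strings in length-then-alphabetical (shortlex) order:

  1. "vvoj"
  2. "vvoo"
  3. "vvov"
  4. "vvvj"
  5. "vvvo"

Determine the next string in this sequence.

vvvv

The successor of vvvo increments the rightmost position that isn't already v and resets every position after it to j.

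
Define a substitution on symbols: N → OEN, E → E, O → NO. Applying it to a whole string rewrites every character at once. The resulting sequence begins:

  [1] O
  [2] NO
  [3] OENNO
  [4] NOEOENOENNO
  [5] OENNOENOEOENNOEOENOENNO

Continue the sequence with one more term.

NOEOENOENNOEOENNOENOEOENOENNOENOEOENNOEOENOENNO

Replace each of the 23 characters of OENNOENOEOENNOEOENOENNO in place — NO E OEN OEN NO E OEN NO E NO E OEN OEN NO E NO E OEN NO E OEN OEN NO — and concatenate.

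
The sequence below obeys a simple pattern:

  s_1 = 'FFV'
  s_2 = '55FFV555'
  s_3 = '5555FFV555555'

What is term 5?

s(k+1) = 55·s(k)·555, so each term gains 55 as a prefix and 555 as a suffix.
From 5555FFV555555, 2 further steps: 5555FFV555555 → 555555FFV555555555 → (answer).

55555555FFV555555555555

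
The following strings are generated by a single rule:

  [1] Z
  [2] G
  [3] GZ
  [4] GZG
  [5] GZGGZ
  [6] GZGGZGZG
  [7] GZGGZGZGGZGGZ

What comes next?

GZGGZGZGGZGGZGZGGZGZG

This is a Fibonacci-style word recurrence s(k) = s(k−1)·s(k−2): e.g. G·Z = GZ.
The next term joins GZGGZGZGGZGGZ and GZGGZGZG.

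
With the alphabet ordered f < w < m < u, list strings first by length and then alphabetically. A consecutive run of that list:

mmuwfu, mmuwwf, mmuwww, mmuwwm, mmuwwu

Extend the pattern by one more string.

The successor of mmuwwu increments the rightmost position that isn't already u and resets every position after it to f.

mmuwmf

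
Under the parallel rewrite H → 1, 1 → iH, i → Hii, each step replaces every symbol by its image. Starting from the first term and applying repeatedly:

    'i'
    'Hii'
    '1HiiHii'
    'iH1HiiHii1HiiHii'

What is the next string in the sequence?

φ(iH1HiiHii1HiiHii) expands symbol-by-symbol to Hii 1 iH 1 Hii Hii 1 Hii Hii iH 1 Hii Hii 1 Hii Hii; joining the 16 pieces gives the next term.

Hii1iH1HiiHii1HiiHiiiH1HiiHii1HiiHii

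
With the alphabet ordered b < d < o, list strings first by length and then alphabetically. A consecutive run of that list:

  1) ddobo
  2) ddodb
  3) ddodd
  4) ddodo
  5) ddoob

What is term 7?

Advancing 2 positions from ddoob through ddoob → ddood reaches term 7.

ddooo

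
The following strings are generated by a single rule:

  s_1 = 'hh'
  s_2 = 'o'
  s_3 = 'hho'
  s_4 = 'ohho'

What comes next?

hhoohho

From term 3 onward, concatenate the second-to-last term with the last: hh·o = hho, o·hho = ohho, …
So term 5 is hho·ohho.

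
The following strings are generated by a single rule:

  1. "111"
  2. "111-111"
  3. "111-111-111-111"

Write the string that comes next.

Each string is two copies of the previous one joined by '-'.
So the next term is two copies of 111-111-111-111 with '-' between the halves.

111-111-111-111-111-111-111-111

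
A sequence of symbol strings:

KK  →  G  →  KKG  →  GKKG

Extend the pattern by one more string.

KKGGKKG

Each term (from the third on) is the two preceding terms concatenated in order: term 3 = KK·G = KKG.
The next term joins KKG and GKKG.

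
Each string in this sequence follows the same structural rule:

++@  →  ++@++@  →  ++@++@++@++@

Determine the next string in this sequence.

++@++@++@++@++@++@++@++@

Every step duplicates the string.
So the next term is two copies of ++@++@++@++@.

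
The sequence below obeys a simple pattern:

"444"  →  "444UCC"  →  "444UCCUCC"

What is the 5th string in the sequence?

444UCCUCCUCCUCC

The strings grow by a fixed suffix UCC each time.
From 444UCCUCC, 2 further steps: 444UCCUCC → 444UCCUCCUCC → (answer).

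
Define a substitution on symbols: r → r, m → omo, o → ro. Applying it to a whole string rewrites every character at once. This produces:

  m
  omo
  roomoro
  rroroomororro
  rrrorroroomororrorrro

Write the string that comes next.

rrrrorrrorroroomororrorrrorrrro

φ(rrrorroroomororrorrro) expands symbol-by-symbol to r r r ro r r ro r ro ro omo ro r ro r r ro r r r ro; joining the 21 pieces gives the next term.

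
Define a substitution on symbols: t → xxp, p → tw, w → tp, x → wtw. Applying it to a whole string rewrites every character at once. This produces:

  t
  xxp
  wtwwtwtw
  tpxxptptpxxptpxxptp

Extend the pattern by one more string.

xxptwwtwwtwtwxxptwxxptwwtwwtwtwxxptwwtwwtwtwxxptw

φ(tpxxptptpxxptpxxptp) expands symbol-by-symbol to xxp tw wtw wtw tw xxp tw xxp tw wtw wtw tw xxp tw wtw wtw tw xxp tw; joining the 19 pieces gives the next term.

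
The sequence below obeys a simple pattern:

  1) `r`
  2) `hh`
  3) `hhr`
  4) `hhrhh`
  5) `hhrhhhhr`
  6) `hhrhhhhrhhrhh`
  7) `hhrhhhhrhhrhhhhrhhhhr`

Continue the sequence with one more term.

hhrhhhhrhhrhhhhrhhhhrhhrhhhhrhhrhh

This is a Fibonacci-style word recurrence s(k) = s(k−1)·s(k−2): e.g. hh·r = hhr.
So term 8 is hhrhhhhrhhrhhhhrhhhhr·hhrhhhhrhhrhh.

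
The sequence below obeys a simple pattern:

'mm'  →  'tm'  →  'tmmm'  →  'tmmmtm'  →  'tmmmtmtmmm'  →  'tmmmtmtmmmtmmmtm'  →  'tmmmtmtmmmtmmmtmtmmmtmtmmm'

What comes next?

tmmmtmtmmmtmmmtmtmmmtmtmmmtmmmtmtmmmtmmmtm

This is a Fibonacci-style word recurrence s(k) = s(k−1)·s(k−2): e.g. tm·mm = tmmm.
Continuing: tmmmtmtmmmtmmmtmtmmmtmtmmm · tmmmtmtmmmtmmmtm gives term 8.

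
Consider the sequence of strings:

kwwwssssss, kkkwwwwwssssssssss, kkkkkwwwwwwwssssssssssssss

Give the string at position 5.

Term n consists of 2n-1 k's, followed by 2n+1 w's, followed by 4n+2 s's (n = 1, 2, …).
For term 5, n = 5, so the run lengths are 9, 11, 22.

kkkkkkkkkwwwwwwwwwwwssssssssssssssssssssss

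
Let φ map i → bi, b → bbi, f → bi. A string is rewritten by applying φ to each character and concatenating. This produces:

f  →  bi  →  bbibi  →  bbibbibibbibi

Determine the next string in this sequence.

bbibbibibbibbibibbibibbibbibibbibi

Applying the rule to each of the 13 symbols of bbibbibibbibi gives the pieces bbi bbi bi bbi bbi bi bbi bi bbi bbi bi bbi bi, which concatenate to the answer.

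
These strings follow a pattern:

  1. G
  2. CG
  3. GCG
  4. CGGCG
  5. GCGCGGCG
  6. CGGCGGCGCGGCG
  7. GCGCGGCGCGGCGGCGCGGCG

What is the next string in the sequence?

From term 3 onward, concatenate the second-to-last term with the last: G·CG = GCG, CG·GCG = CGGCG, …
Continuing: CGGCGGCGCGGCG · GCGCGGCGCGGCGGCGCGGCG gives term 8.

CGGCGGCGCGGCGGCGCGGCGCGGCGGCGCGGCG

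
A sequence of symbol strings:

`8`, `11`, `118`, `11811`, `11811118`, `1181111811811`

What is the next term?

118111181181111811118

From term 3 onward, concatenate the last term with the second-to-last: 11·8 = 118, 118·11 = 11811, …
So term 7 is 1181111811811·11811118.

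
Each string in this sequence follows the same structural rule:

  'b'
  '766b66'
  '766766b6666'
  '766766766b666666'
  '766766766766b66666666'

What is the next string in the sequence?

Every step adds 766 to the front and 66 to the end of the previous string.
One more step from 766766766766b66666666 gives the answer.

766766766766766b6666666666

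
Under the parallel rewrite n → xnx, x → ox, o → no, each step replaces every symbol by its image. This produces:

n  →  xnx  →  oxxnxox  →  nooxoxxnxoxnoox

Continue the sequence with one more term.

φ(nooxoxxnxoxnoox) expands symbol-by-symbol to xnx no no ox no ox ox xnx ox no ox xnx no no ox; joining the 15 pieces gives the next term.

xnxnonooxnooxoxxnxoxnooxxnxnonoox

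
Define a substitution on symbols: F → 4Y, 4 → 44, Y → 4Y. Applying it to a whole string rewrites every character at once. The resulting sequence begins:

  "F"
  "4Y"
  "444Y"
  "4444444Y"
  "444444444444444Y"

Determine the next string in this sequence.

4444444444444444444444444444444Y

Applying the rule to each of the 16 symbols of 444444444444444Y gives the pieces 44 44 44 44 44 44 44 44 44 44 44 44 44 44 44 4Y, which concatenate to the answer.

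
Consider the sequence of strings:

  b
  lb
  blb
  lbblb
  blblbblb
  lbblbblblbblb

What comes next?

This is a Fibonacci-style word recurrence s(k) = s(k−2)·s(k−1): e.g. b·lb = blb.
So term 7 is blblbblb·lbblbblblbblb.

blblbblblbblbblblbblb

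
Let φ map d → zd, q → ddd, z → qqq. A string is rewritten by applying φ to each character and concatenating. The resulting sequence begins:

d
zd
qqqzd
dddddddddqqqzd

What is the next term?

Applying the rule to each of the 14 symbols of dddddddddqqqzd gives the pieces zd zd zd zd zd zd zd zd zd ddd ddd ddd qqq zd, which concatenate to the answer.

zdzdzdzdzdzdzdzdzddddddddddqqqzd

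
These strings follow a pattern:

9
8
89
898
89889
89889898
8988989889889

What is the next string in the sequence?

898898988988989889898

From term 3 onward, concatenate the last term with the second-to-last: 8·9 = 89, 89·8 = 898, …
Continuing: 8988989889889 · 89889898 gives term 8.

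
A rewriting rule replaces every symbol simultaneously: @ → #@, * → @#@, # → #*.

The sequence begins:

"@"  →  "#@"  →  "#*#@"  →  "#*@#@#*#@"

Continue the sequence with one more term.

#*@#@#@#*#@#*@#@#*#@

Expanding #*@#@#*#@: #→#*, *→@#@, @→#@, #→#*, @→#@, #→#*, *→@#@, #→#*, @→#@. Concatenated: #* @#@ #@ #* #@ #* @#@ #* #@.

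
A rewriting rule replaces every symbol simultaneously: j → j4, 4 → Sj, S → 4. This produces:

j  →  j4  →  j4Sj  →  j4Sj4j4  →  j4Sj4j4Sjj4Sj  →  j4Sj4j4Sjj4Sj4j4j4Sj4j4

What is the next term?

Applying the rule to each of the 23 symbols of j4Sj4j4Sjj4Sj4j4j4Sj4j4 gives the pieces j4 Sj 4 j4 Sj j4 Sj 4 j4 j4 Sj 4 j4 Sj j4 Sj j4 Sj 4 j4 Sj j4 Sj, which concatenate to the answer.

j4Sj4j4Sjj4Sj4j4j4Sj4j4Sjj4Sjj4Sj4j4Sjj4Sj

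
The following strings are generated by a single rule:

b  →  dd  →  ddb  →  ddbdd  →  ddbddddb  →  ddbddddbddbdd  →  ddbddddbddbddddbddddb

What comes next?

ddbddddbddbddddbddddbddbddddbddbdd

This is a Fibonacci-style word recurrence s(k) = s(k−1)·s(k−2): e.g. dd·b = ddb.
So term 8 is ddbddddbddbddddbddddb·ddbddddbddbdd.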